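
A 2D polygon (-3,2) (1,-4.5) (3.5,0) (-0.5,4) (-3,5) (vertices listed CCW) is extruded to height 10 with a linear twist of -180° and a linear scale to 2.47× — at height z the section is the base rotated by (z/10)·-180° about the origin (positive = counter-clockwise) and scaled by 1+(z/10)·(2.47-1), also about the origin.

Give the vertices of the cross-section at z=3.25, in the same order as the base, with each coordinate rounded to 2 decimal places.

t = z/height = 3.25/10 = 0.325
s = 1 + (scale-1)·z/height = 1 + (2.47-1)·3.25/10 = 1.477750
θ = twist·z/height = -180°·3.25/10 = -58.5000° = -1.021018 rad
cos θ = 0.522499, sin θ = -0.852640 (intermediates below are computed at full precision and shown rounded to 5 d.p.)
v1: (-3,2) → rotate → (0.13778,3.60292) → ×s → (0.20361,5.32421) → (0.20,5.32)
v2: (1,-4.5) → rotate → (-3.31438,-3.20388) → ×s → (-4.89783,-4.73454) → (-4.90,-4.73)
v3: (3.5,0) → rotate → (1.82874,-2.98424) → ×s → (2.70243,-4.40996) → (2.70,-4.41)
v4: (-0.5,4) → rotate → (3.14931,2.51631) → ×s → (4.65389,3.71848) → (4.65,3.72)
v5: (-3,5) → rotate → (2.69571,5.17041) → ×s → (3.98358,7.64058) → (3.98,7.64)

Cross-section at z=3.25: (0.20,5.32) (-4.90,-4.73) (2.70,-4.41) (4.65,3.72) (3.98,7.64)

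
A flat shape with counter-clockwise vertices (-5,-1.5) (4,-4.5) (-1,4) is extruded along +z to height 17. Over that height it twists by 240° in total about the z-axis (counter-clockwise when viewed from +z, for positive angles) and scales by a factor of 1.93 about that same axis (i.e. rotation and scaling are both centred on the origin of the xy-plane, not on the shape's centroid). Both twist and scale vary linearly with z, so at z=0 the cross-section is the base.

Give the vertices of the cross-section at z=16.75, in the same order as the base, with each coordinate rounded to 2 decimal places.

Cross-section at z=16.75: (2.90,9.58) (-11.42,-1.63) (7.45,-2.64)

t = z/height = 16.75/17 = 0.985294
s = 1 + (scale-1)·z/height = 1 + (1.93-1)·16.75/17 = 1.916324
θ = twist·z/height = 240°·16.75/17 = 236.4706° = 4.127190 rad
cos θ = -0.552365, sin θ = -0.833602 (intermediates below are computed at full precision and shown rounded to 5 d.p.)
v1: (-5,-1.5) → rotate → (1.51142,4.99656) → ×s → (2.89637,9.57502) → (2.90,9.58)
v2: (4,-4.5) → rotate → (-5.96067,-0.84877) → ×s → (-11.42257,-1.62651) → (-11.42,-1.63)
v3: (-1,4) → rotate → (3.88677,-1.37586) → ×s → (7.44832,-2.63659) → (7.45,-2.64)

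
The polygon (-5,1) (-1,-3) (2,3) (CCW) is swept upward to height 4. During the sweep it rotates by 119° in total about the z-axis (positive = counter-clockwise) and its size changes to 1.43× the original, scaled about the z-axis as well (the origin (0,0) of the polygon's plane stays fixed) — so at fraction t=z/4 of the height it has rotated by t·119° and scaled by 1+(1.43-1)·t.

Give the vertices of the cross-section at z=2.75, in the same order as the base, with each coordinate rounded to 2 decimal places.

t = z/height = 2.75/4 = 0.6875
s = 1 + (scale-1)·z/height = 1 + (1.43-1)·2.75/4 = 1.295625
θ = twist·z/height = 119°·2.75/4 = 81.8125° = 1.427897 rad
cos θ = 0.142413, sin θ = 0.989807 (intermediates below are computed at full precision and shown rounded to 5 d.p.)
v1: (-5,1) → rotate → (-1.70187,-4.80662) → ×s → (-2.20499,-6.22758) → (-2.20,-6.23)
v2: (-1,-3) → rotate → (2.82701,-1.41705) → ×s → (3.66274,-1.83596) → (3.66,-1.84)
v3: (2,3) → rotate → (-2.68460,2.40685) → ×s → (-3.47823,3.11838) → (-3.48,3.12)

Cross-section at z=2.75: (-2.20,-6.23) (3.66,-1.84) (-3.48,3.12)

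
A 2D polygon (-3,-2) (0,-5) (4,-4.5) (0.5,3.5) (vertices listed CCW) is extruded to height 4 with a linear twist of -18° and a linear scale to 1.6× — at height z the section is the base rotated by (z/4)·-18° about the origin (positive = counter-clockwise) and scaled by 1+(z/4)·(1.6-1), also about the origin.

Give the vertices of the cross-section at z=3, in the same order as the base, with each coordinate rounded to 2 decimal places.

t = z/height = 3/4 = 0.75
s = 1 + (scale-1)·z/height = 1 + (1.6-1)·3/4 = 1.450000
θ = twist·z/height = -18°·3/4 = -13.5000° = -0.235619 rad
cos θ = 0.972370, sin θ = -0.233445 (intermediates below are computed at full precision and shown rounded to 5 d.p.)
v1: (-3,-2) → rotate → (-3.38400,-1.24440) → ×s → (-4.90680,-1.80439) → (-4.91,-1.80)
v2: (0,-5) → rotate → (-1.16723,-4.86185) → ×s → (-1.69248,-7.04968) → (-1.69,-7.05)
v3: (4,-4.5) → rotate → (2.83898,-5.30945) → ×s → (4.11651,-7.69870) → (4.12,-7.70)
v4: (0.5,3.5) → rotate → (1.30324,3.28657) → ×s → (1.88970,4.76553) → (1.89,4.77)

Cross-section at z=3: (-4.91,-1.80) (-1.69,-7.05) (4.12,-7.70) (1.89,4.77)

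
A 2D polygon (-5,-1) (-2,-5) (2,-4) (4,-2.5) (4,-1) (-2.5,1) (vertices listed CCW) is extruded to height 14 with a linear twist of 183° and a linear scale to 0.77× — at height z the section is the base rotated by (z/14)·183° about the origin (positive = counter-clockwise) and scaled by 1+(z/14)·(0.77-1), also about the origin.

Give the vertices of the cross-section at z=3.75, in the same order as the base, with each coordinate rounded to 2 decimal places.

t = z/height = 3.75/14 = 0.267857
s = 1 + (scale-1)·z/height = 1 + (0.77-1)·3.75/14 = 0.938393
θ = twist·z/height = 183°·3.75/14 = 49.0179° = 0.855523 rad
cos θ = 0.655824, sin θ = 0.754914 (intermediates below are computed at full precision and shown rounded to 5 d.p.)
v1: (-5,-1) → rotate → (-2.52420,-4.43039) → ×s → (-2.36870,-4.15745) → (-2.37,-4.16)
v2: (-2,-5) → rotate → (2.46292,-4.78895) → ×s → (2.31119,-4.49391) → (2.31,-4.49)
v3: (2,-4) → rotate → (4.33130,-1.11347) → ×s → (4.06446,-1.04487) → (4.06,-1.04)
v4: (4,-2.5) → rotate → (4.51058,1.38010) → ×s → (4.23270,1.29507) → (4.23,1.30)
v5: (4,-1) → rotate → (3.37821,2.36383) → ×s → (3.17009,2.21820) → (3.17,2.22)
v6: (-2.5,1) → rotate → (-2.39447,-1.23146) → ×s → (-2.24696,-1.15559) → (-2.25,-1.16)

Cross-section at z=3.75: (-2.37,-4.16) (2.31,-4.49) (4.06,-1.04) (4.23,1.30) (3.17,2.22) (-2.25,-1.16)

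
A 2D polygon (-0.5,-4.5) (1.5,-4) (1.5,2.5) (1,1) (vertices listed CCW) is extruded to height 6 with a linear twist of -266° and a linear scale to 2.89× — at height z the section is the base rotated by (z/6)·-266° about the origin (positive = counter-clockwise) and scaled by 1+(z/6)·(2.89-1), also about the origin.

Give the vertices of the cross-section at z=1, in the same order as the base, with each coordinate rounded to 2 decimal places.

Cross-section at z=1: (-4.61,-3.77) (-2.26,-5.14) (3.71,0.97) (1.86,0.02)

t = z/height = 1/6 = 0.166667
s = 1 + (scale-1)·z/height = 1 + (2.89-1)·1/6 = 1.315000
θ = twist·z/height = -266°·1/6 = -44.3333° = -0.773763 rad
cos θ = 0.715286, sin θ = -0.698832 (intermediates below are computed at full precision and shown rounded to 5 d.p.)
v1: (-0.5,-4.5) → rotate → (-3.50239,-2.86937) → ×s → (-4.60564,-3.77322) → (-4.61,-3.77)
v2: (1.5,-4) → rotate → (-1.72240,-3.90939) → ×s → (-2.26495,-5.14085) → (-2.26,-5.14)
v3: (1.5,2.5) → rotate → (2.82001,0.73997) → ×s → (3.70831,0.97306) → (3.71,0.97)
v4: (1,1) → rotate → (1.41412,0.01645) → ×s → (1.85956,0.02164) → (1.86,0.02)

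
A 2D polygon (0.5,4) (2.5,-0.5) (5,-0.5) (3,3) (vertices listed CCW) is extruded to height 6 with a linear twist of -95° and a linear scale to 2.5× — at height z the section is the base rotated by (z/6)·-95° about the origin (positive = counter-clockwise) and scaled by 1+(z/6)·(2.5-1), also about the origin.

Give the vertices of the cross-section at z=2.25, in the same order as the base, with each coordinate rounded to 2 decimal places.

Cross-section at z=2.25: (4.28,4.63) (2.72,-2.91) (5.90,-5.19) (6.54,1.08)

t = z/height = 2.25/6 = 0.375
s = 1 + (scale-1)·z/height = 1 + (2.5-1)·2.25/6 = 1.562500
θ = twist·z/height = -95°·2.25/6 = -35.6250° = -0.621774 rad
cos θ = 0.812847, sin θ = -0.582478 (intermediates below are computed at full precision and shown rounded to 5 d.p.)
v1: (0.5,4) → rotate → (2.73633,2.96015) → ×s → (4.27552,4.62523) → (4.28,4.63)
v2: (2.5,-0.5) → rotate → (1.74088,-1.86262) → ×s → (2.72012,-2.91034) → (2.72,-2.91)
v3: (5,-0.5) → rotate → (3.77299,-3.31881) → ×s → (5.89530,-5.18564) → (5.90,-5.19)
v4: (3,3) → rotate → (4.18597,0.69111) → ×s → (6.54058,1.07985) → (6.54,1.08)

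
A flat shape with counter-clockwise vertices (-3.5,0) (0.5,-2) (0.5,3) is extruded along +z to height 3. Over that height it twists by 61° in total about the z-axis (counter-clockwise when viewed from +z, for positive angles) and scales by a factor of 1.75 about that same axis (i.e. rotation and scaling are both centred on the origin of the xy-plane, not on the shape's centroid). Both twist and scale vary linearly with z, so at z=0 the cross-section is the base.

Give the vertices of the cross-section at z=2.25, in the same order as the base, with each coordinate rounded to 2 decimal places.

Cross-section at z=2.25: (-3.82,-3.92) (2.78,-1.62) (-2.81,3.83)

t = z/height = 2.25/3 = 0.75
s = 1 + (scale-1)·z/height = 1 + (1.75-1)·2.25/3 = 1.562500
θ = twist·z/height = 61°·2.25/3 = 45.7500° = 0.798488 rad
cos θ = 0.697790, sin θ = 0.716302 (intermediates below are computed at full precision and shown rounded to 5 d.p.)
v1: (-3.5,0) → rotate → (-2.44227,-2.50706) → ×s → (-3.81604,-3.91728) → (-3.82,-3.92)
v2: (0.5,-2) → rotate → (1.78150,-1.03743) → ×s → (2.78359,-1.62098) → (2.78,-1.62)
v3: (0.5,3) → rotate → (-1.80001,2.45152) → ×s → (-2.81252,3.83050) → (-2.81,3.83)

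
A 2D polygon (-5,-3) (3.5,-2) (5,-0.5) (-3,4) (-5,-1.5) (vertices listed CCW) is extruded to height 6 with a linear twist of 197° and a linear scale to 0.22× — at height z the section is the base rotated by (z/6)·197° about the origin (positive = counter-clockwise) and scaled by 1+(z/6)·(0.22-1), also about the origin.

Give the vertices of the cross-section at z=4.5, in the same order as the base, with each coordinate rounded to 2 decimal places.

Cross-section at z=4.5: (2.42,-0.05) (-0.79,1.48) (-1.64,1.28) (0.17,-2.07) (2.09,-0.58)

t = z/height = 4.5/6 = 0.75
s = 1 + (scale-1)·z/height = 1 + (0.22-1)·4.5/6 = 0.415000
θ = twist·z/height = 197°·4.5/6 = 147.7500° = 2.578724 rad
cos θ = -0.845728, sin θ = 0.533615 (intermediates below are computed at full precision and shown rounded to 5 d.p.)
v1: (-5,-3) → rotate → (5.82948,-0.13089) → ×s → (2.41924,-0.05432) → (2.42,-0.05)
v2: (3.5,-2) → rotate → (-1.89282,3.55911) → ×s → (-0.78552,1.47703) → (-0.79,1.48)
v3: (5,-0.5) → rotate → (-3.96183,3.09094) → ×s → (-1.64416,1.28274) → (-1.64,1.28)
v4: (-3,4) → rotate → (0.40273,-4.98375) → ×s → (0.16713,-2.06826) → (0.17,-2.07)
v5: (-5,-1.5) → rotate → (5.02906,-1.39948) → ×s → (2.08706,-0.58078) → (2.09,-0.58)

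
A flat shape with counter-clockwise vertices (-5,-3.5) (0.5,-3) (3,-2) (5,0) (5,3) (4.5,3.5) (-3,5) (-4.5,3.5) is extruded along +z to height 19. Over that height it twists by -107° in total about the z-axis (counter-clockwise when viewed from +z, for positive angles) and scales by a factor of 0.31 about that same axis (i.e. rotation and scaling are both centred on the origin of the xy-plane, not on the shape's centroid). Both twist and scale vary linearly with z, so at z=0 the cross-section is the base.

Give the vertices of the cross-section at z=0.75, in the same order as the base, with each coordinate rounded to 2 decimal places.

t = z/height = 0.75/19 = 0.0394737
s = 1 + (scale-1)·z/height = 1 + (0.31-1)·0.75/19 = 0.972763
θ = twist·z/height = -107°·0.75/19 = -4.2237° = -0.073717 rad
cos θ = 0.997284, sin θ = -0.073650 (intermediates below are computed at full precision and shown rounded to 5 d.p.)
v1: (-5,-3.5) → rotate → (-5.24420,-3.12224) → ×s → (-5.10136,-3.03720) → (-5.10,-3.04)
v2: (0.5,-3) → rotate → (0.27769,-3.02868) → ×s → (0.27013,-2.94619) → (0.27,-2.95)
v3: (3,-2) → rotate → (2.84455,-2.21552) → ×s → (2.76707,-2.15518) → (2.77,-2.16)
v4: (5,0) → rotate → (4.98642,-0.36825) → ×s → (4.85061,-0.35822) → (4.85,-0.36)
v5: (5,3) → rotate → (5.20737,2.62360) → ×s → (5.06554,2.55214) → (5.07,2.55)
v6: (4.5,3.5) → rotate → (4.74556,3.15907) → ×s → (4.61630,3.07302) → (4.62,3.07)
v7: (-3,5) → rotate → (-2.62360,5.20737) → ×s → (-2.55214,5.06554) → (-2.55,5.07)
v8: (-4.5,3.5) → rotate → (-4.23000,3.82192) → ×s → (-4.11479,3.71782) → (-4.11,3.72)

Cross-section at z=0.75: (-5.10,-3.04) (0.27,-2.95) (2.77,-2.16) (4.85,-0.36) (5.07,2.55) (4.62,3.07) (-2.55,5.07) (-4.11,3.72)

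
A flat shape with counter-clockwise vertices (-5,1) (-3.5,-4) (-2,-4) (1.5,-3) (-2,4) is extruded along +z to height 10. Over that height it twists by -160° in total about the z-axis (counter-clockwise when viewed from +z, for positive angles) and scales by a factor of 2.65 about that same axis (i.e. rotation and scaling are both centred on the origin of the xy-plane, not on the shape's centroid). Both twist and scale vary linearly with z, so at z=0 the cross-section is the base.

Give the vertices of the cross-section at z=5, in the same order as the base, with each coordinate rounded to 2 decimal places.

t = z/height = 5/10 = 0.5
s = 1 + (scale-1)·z/height = 1 + (2.65-1)·5/10 = 1.825000
θ = twist·z/height = -160°·5/10 = -80.0000° = -1.396263 rad
cos θ = 0.173648, sin θ = -0.984808 (intermediates below are computed at full precision and shown rounded to 5 d.p.)
v1: (-5,1) → rotate → (0.11657,5.09769) → ×s → (0.21273,9.30328) → (0.21,9.30)
v2: (-3.5,-4) → rotate → (-4.54700,2.75223) → ×s → (-8.29827,5.02283) → (-8.30,5.02)
v3: (-2,-4) → rotate → (-4.28653,1.27502) → ×s → (-7.82291,2.32692) → (-7.82,2.33)
v4: (1.5,-3) → rotate → (-2.69395,-1.99816) → ×s → (-4.91646,-3.64663) → (-4.92,-3.65)
v5: (-2,4) → rotate → (3.59193,2.66421) → ×s → (6.55528,4.86218) → (6.56,4.86)

Cross-section at z=5: (0.21,9.30) (-8.30,5.02) (-7.82,2.33) (-4.92,-3.65) (6.56,4.86)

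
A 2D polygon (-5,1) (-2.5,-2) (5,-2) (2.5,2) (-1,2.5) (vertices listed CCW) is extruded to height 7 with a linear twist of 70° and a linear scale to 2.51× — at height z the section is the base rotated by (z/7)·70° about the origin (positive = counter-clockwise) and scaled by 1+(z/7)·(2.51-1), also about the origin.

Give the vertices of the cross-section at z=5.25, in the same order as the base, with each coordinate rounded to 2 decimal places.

Cross-section at z=5.25: (-8.18,-7.16) (0.14,-6.83) (9.87,5.86) (-0.14,6.83) (-5.53,1.55)

t = z/height = 5.25/7 = 0.75
s = 1 + (scale-1)·z/height = 1 + (2.51-1)·5.25/7 = 2.132500
θ = twist·z/height = 70°·5.25/7 = 52.5000° = 0.916298 rad
cos θ = 0.608761, sin θ = 0.793353 (intermediates below are computed at full precision and shown rounded to 5 d.p.)
v1: (-5,1) → rotate → (-3.83716,-3.35801) → ×s → (-8.18274,-7.16095) → (-8.18,-7.16)
v2: (-2.5,-2) → rotate → (0.06480,-3.20091) → ×s → (0.13819,-6.82593) → (0.14,-6.83)
v3: (5,-2) → rotate → (4.63051,2.74924) → ×s → (9.87457,5.86276) → (9.87,5.86)
v4: (2.5,2) → rotate → (-0.06480,3.20091) → ×s → (-0.13819,6.82593) → (-0.14,6.83)
v5: (-1,2.5) → rotate → (-2.59214,0.72855) → ×s → (-5.52775,1.55363) → (-5.53,1.55)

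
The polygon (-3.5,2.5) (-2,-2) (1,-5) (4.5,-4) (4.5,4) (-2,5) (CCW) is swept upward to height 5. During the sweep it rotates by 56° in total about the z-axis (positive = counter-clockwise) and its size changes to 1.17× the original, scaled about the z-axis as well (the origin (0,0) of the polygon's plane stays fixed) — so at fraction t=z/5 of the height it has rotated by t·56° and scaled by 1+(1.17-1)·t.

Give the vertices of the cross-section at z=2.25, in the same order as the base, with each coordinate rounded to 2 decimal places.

t = z/height = 2.25/5 = 0.45
s = 1 + (scale-1)·z/height = 1 + (1.17-1)·2.25/5 = 1.076500
θ = twist·z/height = 56°·2.25/5 = 25.2000° = 0.439823 rad
cos θ = 0.904827, sin θ = 0.425779 (intermediates below are computed at full precision and shown rounded to 5 d.p.)
v1: (-3.5,2.5) → rotate → (-4.23134,0.77184) → ×s → (-4.55504,0.83089) → (-4.56,0.83)
v2: (-2,-2) → rotate → (-0.95810,-2.66121) → ×s → (-1.03139,-2.86480) → (-1.03,-2.86)
v3: (1,-5) → rotate → (3.03372,-4.09836) → ×s → (3.26580,-4.41188) → (3.27,-4.41)
v4: (4.5,-4) → rotate → (5.77484,-1.70330) → ×s → (6.21661,-1.83360) → (6.22,-1.83)
v5: (4.5,4) → rotate → (2.36860,5.53532) → ×s → (2.54980,5.95877) → (2.55,5.96)
v6: (-2,5) → rotate → (-3.93855,3.67258) → ×s → (-4.23985,3.95353) → (-4.24,3.95)

Cross-section at z=2.25: (-4.56,0.83) (-1.03,-2.86) (3.27,-4.41) (6.22,-1.83) (2.55,5.96) (-4.24,3.95)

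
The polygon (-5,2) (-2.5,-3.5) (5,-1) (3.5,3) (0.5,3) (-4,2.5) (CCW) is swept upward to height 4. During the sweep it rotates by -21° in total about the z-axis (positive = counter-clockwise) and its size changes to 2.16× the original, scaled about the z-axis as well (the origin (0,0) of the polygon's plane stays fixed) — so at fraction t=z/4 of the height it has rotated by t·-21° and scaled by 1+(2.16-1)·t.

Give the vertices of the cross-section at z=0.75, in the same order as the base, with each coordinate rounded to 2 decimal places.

t = z/height = 0.75/4 = 0.1875
s = 1 + (scale-1)·z/height = 1 + (2.16-1)·0.75/4 = 1.217500
θ = twist·z/height = -21°·0.75/4 = -3.9375° = -0.068722 rad
cos θ = 0.997640, sin θ = -0.068668 (intermediates below are computed at full precision and shown rounded to 5 d.p.)
v1: (-5,2) → rotate → (-4.85086,2.33862) → ×s → (-5.90592,2.84727) → (-5.91,2.85)
v2: (-2.5,-3.5) → rotate → (-2.73444,-3.32007) → ×s → (-3.32918,-4.04218) → (-3.33,-4.04)
v3: (5,-1) → rotate → (4.91953,-1.34098) → ×s → (5.98953,-1.63264) → (5.99,-1.63)
v4: (3.5,3) → rotate → (3.69774,2.75258) → ×s → (4.50200,3.35127) → (4.50,3.35)
v5: (0.5,3) → rotate → (0.70482,2.95858) → ×s → (0.85812,3.60208) → (0.86,3.60)
v6: (-4,2.5) → rotate → (-3.81889,2.76877) → ×s → (-4.64950,3.37098) → (-4.65,3.37)

Cross-section at z=0.75: (-5.91,2.85) (-3.33,-4.04) (5.99,-1.63) (4.50,3.35) (0.86,3.60) (-4.65,3.37)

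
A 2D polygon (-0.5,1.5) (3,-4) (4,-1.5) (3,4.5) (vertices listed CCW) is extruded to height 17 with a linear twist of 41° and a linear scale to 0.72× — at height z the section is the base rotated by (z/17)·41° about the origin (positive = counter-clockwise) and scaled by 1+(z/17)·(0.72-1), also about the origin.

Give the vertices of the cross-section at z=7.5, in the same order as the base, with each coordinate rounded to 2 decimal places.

Cross-section at z=7.5: (-0.82,1.11) (3.59,-2.52) (3.74,-0.16) (1.27,4.57)

t = z/height = 7.5/17 = 0.441176
s = 1 + (scale-1)·z/height = 1 + (0.72-1)·7.5/17 = 0.876471
θ = twist·z/height = 41°·7.5/17 = 18.0882° = 0.315699 rad
cos θ = 0.950580, sin θ = 0.310481 (intermediates below are computed at full precision and shown rounded to 5 d.p.)
v1: (-0.5,1.5) → rotate → (-0.94101,1.27063) → ×s → (-0.82477,1.11367) → (-0.82,1.11)
v2: (3,-4) → rotate → (4.09366,-2.87087) → ×s → (3.58798,-2.51624) → (3.59,-2.52)
v3: (4,-1.5) → rotate → (4.26804,-0.18394) → ×s → (3.74081,-0.16122) → (3.74,-0.16)
v4: (3,4.5) → rotate → (1.45457,5.20905) → ×s → (1.27489,4.56558) → (1.27,4.57)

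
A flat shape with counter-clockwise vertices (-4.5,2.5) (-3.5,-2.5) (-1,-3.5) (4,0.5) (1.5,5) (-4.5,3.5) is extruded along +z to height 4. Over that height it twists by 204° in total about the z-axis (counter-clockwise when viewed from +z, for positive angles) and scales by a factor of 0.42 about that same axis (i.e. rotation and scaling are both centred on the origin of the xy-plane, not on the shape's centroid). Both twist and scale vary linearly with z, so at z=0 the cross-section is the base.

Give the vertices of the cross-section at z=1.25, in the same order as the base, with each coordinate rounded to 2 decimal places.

t = z/height = 1.25/4 = 0.3125
s = 1 + (scale-1)·z/height = 1 + (0.42-1)·1.25/4 = 0.818750
θ = twist·z/height = 204°·1.25/4 = 63.7500° = 1.112647 rad
cos θ = 0.442289, sin θ = 0.896873 (intermediates below are computed at full precision and shown rounded to 5 d.p.)
v1: (-4.5,2.5) → rotate → (-4.23248,-2.93021) → ×s → (-3.46534,-2.39911) → (-3.47,-2.40)
v2: (-3.5,-2.5) → rotate → (0.69417,-4.24478) → ×s → (0.56835,-3.47541) → (0.57,-3.48)
v3: (-1,-3.5) → rotate → (2.69677,-2.44488) → ×s → (2.20798,-2.00175) → (2.21,-2.00)
v4: (4,0.5) → rotate → (1.32072,3.80864) → ×s → (1.08134,3.11832) → (1.08,3.12)
v5: (1.5,5) → rotate → (-3.82093,3.55675) → ×s → (-3.12839,2.91209) → (-3.13,2.91)
v6: (-4.5,3.5) → rotate → (-5.12935,-2.48792) → ×s → (-4.19966,-2.03698) → (-4.20,-2.04)

Cross-section at z=1.25: (-3.47,-2.40) (0.57,-3.48) (2.21,-2.00) (1.08,3.12) (-3.13,2.91) (-4.20,-2.04)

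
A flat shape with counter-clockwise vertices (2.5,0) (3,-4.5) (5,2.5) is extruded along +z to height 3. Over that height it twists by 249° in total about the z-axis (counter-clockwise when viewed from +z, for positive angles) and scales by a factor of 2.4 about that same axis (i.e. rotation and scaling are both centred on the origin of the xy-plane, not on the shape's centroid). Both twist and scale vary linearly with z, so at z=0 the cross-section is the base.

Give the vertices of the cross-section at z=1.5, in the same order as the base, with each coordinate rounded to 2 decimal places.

Cross-section at z=1.5: (-2.41,3.50) (3.42,8.54) (-8.32,4.60)

t = z/height = 1.5/3 = 0.5
s = 1 + (scale-1)·z/height = 1 + (2.4-1)·1.5/3 = 1.700000
θ = twist·z/height = 249°·1.5/3 = 124.5000° = 2.172935 rad
cos θ = -0.566406, sin θ = 0.824126 (intermediates below are computed at full precision and shown rounded to 5 d.p.)
v1: (2.5,0) → rotate → (-1.41602,2.06032) → ×s → (-2.40723,3.50254) → (-2.41,3.50)
v2: (3,-4.5) → rotate → (2.00935,5.02121) → ×s → (3.41589,8.53605) → (3.42,8.54)
v3: (5,2.5) → rotate → (-4.89235,2.70462) → ×s → (-8.31699,4.59785) → (-8.32,4.60)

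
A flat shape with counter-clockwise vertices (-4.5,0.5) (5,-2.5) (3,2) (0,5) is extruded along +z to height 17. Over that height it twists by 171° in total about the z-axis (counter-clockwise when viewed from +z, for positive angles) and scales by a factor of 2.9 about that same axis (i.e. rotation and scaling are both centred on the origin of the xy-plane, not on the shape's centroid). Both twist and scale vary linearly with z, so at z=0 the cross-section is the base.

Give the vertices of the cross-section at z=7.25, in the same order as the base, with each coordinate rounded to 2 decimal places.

Cross-section at z=7.25: (-3.26,-7.52) (6.98,7.32) (-1.87,6.25) (-8.65,2.66)

t = z/height = 7.25/17 = 0.426471
s = 1 + (scale-1)·z/height = 1 + (2.9-1)·7.25/17 = 1.810294
θ = twist·z/height = 171°·7.25/17 = 72.9265° = 1.272807 rad
cos θ = 0.293599, sin θ = 0.955929 (intermediates below are computed at full precision and shown rounded to 5 d.p.)
v1: (-4.5,0.5) → rotate → (-1.79916,-4.15488) → ×s → (-3.25701,-7.52155) → (-3.26,-7.52)
v2: (5,-2.5) → rotate → (3.85782,4.04565) → ×s → (6.98378,7.32381) → (6.98,7.32)
v3: (3,2) → rotate → (-1.03106,3.45498) → ×s → (-1.86652,6.25454) → (-1.87,6.25)
v4: (0,5) → rotate → (-4.77964,1.46799) → ×s → (-8.65256,2.65750) → (-8.65,2.66)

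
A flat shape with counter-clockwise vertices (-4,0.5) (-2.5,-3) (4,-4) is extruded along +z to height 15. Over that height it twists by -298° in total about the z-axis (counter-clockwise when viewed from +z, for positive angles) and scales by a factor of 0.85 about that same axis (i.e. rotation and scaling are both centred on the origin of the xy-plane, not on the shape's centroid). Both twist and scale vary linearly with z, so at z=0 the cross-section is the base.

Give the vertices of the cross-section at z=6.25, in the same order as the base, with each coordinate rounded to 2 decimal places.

Cross-section at z=6.25: (2.49,2.84) (-1.01,3.52) (-5.21,-1.00)

t = z/height = 6.25/15 = 0.416667
s = 1 + (scale-1)·z/height = 1 + (0.85-1)·6.25/15 = 0.937500
θ = twist·z/height = -298°·6.25/15 = -124.1667° = -2.167117 rad
cos θ = -0.561602, sin θ = -0.827407 (intermediates below are computed at full precision and shown rounded to 5 d.p.)
v1: (-4,0.5) → rotate → (2.66011,3.02883) → ×s → (2.49386,2.83953) → (2.49,2.84)
v2: (-2.5,-3) → rotate → (-1.07822,3.75332) → ×s → (-1.01083,3.51874) → (-1.01,3.52)
v3: (4,-4) → rotate → (-5.55604,-1.06322) → ×s → (-5.20879,-0.99677) → (-5.21,-1.00)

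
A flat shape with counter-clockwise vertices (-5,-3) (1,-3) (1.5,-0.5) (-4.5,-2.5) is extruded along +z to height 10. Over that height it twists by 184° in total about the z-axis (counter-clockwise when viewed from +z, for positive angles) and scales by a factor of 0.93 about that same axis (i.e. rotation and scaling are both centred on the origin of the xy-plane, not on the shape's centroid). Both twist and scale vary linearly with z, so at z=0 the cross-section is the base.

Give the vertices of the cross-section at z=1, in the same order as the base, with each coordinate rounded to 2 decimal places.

Cross-section at z=1: (-3.77,-4.39) (1.88,-2.51) (1.57,0.00) (-3.46,-3.77)

t = z/height = 1/10 = 0.1
s = 1 + (scale-1)·z/height = 1 + (0.93-1)·1/10 = 0.993000
θ = twist·z/height = 184°·1/10 = 18.4000° = 0.321141 rad
cos θ = 0.948876, sin θ = 0.315649 (intermediates below are computed at full precision and shown rounded to 5 d.p.)
v1: (-5,-3) → rotate → (-3.79743,-4.42487) → ×s → (-3.77085,-4.39390) → (-3.77,-4.39)
v2: (1,-3) → rotate → (1.89582,-2.53098) → ×s → (1.88255,-2.51326) → (1.88,-2.51)
v3: (1.5,-0.5) → rotate → (1.58114,-0.00096) → ×s → (1.57007,-0.00096) → (1.57,0.00)
v4: (-4.5,-2.5) → rotate → (-3.48082,-3.79261) → ×s → (-3.45645,-3.76606) → (-3.46,-3.77)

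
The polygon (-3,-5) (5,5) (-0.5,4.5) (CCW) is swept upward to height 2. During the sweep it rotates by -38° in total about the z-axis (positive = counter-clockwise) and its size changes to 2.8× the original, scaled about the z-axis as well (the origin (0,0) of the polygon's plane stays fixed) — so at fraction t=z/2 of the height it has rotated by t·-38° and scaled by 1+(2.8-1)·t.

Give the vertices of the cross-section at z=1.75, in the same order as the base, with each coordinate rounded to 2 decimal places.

t = z/height = 1.75/2 = 0.875
s = 1 + (scale-1)·z/height = 1 + (2.8-1)·1.75/2 = 2.575000
θ = twist·z/height = -38°·1.75/2 = -33.2500° = -0.580322 rad
cos θ = 0.836286, sin θ = -0.548293 (intermediates below are computed at full precision and shown rounded to 5 d.p.)
v1: (-3,-5) → rotate → (-5.25032,-2.53655) → ×s → (-13.51959,-6.53162) → (-13.52,-6.53)
v2: (5,5) → rotate → (6.92290,1.43996) → ×s → (17.82646,3.70791) → (17.83,3.71)
v3: (-0.5,4.5) → rotate → (2.04918,4.03743) → ×s → (5.27663,10.39639) → (5.28,10.40)

Cross-section at z=1.75: (-13.52,-6.53) (17.83,3.71) (5.28,10.40)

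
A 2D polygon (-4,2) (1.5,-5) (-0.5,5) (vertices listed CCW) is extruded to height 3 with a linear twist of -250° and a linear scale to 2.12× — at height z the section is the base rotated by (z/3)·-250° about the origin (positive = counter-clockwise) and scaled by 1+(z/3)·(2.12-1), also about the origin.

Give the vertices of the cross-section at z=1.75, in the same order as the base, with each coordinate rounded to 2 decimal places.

Cross-section at z=1.75: (7.33,0.98) (-6.69,5.45) (5.33,-6.38)

t = z/height = 1.75/3 = 0.583333
s = 1 + (scale-1)·z/height = 1 + (2.12-1)·1.75/3 = 1.653333
θ = twist·z/height = -250°·1.75/3 = -145.8333° = -2.545272 rad
cos θ = -0.827407, sin θ = -0.561602 (intermediates below are computed at full precision and shown rounded to 5 d.p.)
v1: (-4,2) → rotate → (4.43283,0.59159) → ×s → (7.32895,0.97810) → (7.33,0.98)
v2: (1.5,-5) → rotate → (-4.04912,3.29463) → ×s → (-6.69455,5.44713) → (-6.69,5.45)
v3: (-0.5,5) → rotate → (3.22171,-3.85624) → ×s → (5.32657,-6.37564) → (5.33,-6.38)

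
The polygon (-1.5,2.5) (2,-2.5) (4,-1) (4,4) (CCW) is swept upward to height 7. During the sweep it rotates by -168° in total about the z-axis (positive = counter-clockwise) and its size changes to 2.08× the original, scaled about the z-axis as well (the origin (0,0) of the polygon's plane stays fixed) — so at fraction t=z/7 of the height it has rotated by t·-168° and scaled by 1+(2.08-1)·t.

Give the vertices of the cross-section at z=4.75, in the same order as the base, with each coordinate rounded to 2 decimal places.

Cross-section at z=4.75: (5.01,0.61) (-5.37,-1.40) (-4.40,-5.63) (3.51,-9.15)

t = z/height = 4.75/7 = 0.678571
s = 1 + (scale-1)·z/height = 1 + (2.08-1)·4.75/7 = 1.732857
θ = twist·z/height = -168°·4.75/7 = -114.0000° = -1.989675 rad
cos θ = -0.406737, sin θ = -0.913545 (intermediates below are computed at full precision and shown rounded to 5 d.p.)
v1: (-1.5,2.5) → rotate → (2.89397,0.35348) → ×s → (5.01483,0.61252) → (5.01,0.61)
v2: (2,-2.5) → rotate → (-3.09734,-0.81025) → ×s → (-5.36724,-1.40405) → (-5.37,-1.40)
v3: (4,-1) → rotate → (-2.54049,-3.24745) → ×s → (-4.40231,-5.62736) → (-4.40,-5.63)
v4: (4,4) → rotate → (2.02724,-5.28113) → ×s → (3.51291,-9.15144) → (3.51,-9.15)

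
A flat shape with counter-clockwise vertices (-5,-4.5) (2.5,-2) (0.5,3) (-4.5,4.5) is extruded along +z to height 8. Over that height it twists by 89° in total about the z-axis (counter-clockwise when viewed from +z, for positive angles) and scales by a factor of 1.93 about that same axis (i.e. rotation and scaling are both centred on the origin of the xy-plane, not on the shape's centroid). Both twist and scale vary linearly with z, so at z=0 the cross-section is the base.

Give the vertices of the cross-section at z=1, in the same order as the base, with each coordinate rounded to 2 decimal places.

t = z/height = 1/8 = 0.125
s = 1 + (scale-1)·z/height = 1 + (1.93-1)·1/8 = 1.116250
θ = twist·z/height = 89°·1/8 = 11.1250° = 0.194168 rad
cos θ = 0.981209, sin θ = 0.192950 (intermediates below are computed at full precision and shown rounded to 5 d.p.)
v1: (-5,-4.5) → rotate → (-4.03777,-5.38019) → ×s → (-4.50716,-6.00564) → (-4.51,-6.01)
v2: (2.5,-2) → rotate → (2.83892,-1.48004) → ×s → (3.16895,-1.65210) → (3.17,-1.65)
v3: (0.5,3) → rotate → (-0.08825,3.04010) → ×s → (-0.09850,3.39351) → (-0.10,3.39)
v4: (-4.5,4.5) → rotate → (-5.28371,3.54716) → ×s → (-5.89795,3.95952) → (-5.90,3.96)

Cross-section at z=1: (-4.51,-6.01) (3.17,-1.65) (-0.10,3.39) (-5.90,3.96)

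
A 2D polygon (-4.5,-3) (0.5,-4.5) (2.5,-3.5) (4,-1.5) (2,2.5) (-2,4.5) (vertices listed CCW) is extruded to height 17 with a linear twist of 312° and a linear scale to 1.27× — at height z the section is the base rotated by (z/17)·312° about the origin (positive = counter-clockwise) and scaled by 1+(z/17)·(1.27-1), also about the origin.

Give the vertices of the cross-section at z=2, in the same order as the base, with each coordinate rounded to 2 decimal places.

t = z/height = 2/17 = 0.117647
s = 1 + (scale-1)·z/height = 1 + (1.27-1)·2/17 = 1.031765
θ = twist·z/height = 312°·2/17 = 36.7059° = 0.640639 rad
cos θ = 0.801714, sin θ = 0.597707 (intermediates below are computed at full precision and shown rounded to 5 d.p.)
v1: (-4.5,-3) → rotate → (-1.81459,-5.09483) → ×s → (-1.87223,-5.25666) → (-1.87,-5.26)
v2: (0.5,-4.5) → rotate → (3.09054,-3.30886) → ×s → (3.18871,-3.41397) → (3.19,-3.41)
v3: (2.5,-3.5) → rotate → (4.09626,-1.31173) → ×s → (4.22638,-1.35340) → (4.23,-1.35)
v4: (4,-1.5) → rotate → (4.10342,1.18826) → ×s → (4.23376,1.22600) → (4.23,1.23)
v5: (2,2.5) → rotate → (0.10916,3.19970) → ×s → (0.11263,3.30134) → (0.11,3.30)
v6: (-2,4.5) → rotate → (-4.29311,2.41230) → ×s → (-4.42948,2.48893) → (-4.43,2.49)

Cross-section at z=2: (-1.87,-5.26) (3.19,-3.41) (4.23,-1.35) (4.23,1.23) (0.11,3.30) (-4.43,2.49)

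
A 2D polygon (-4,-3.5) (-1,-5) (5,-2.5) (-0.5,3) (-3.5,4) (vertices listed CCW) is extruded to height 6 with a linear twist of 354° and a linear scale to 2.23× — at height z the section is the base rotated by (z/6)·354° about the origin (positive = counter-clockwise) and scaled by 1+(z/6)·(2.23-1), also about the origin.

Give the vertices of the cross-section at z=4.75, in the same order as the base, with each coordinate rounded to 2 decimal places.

Cross-section at z=4.75: (-8.20,6.54) (-10.06,0.19) (-3.10,-10.59) (5.65,2.02) (6.54,8.20)

t = z/height = 4.75/6 = 0.791667
s = 1 + (scale-1)·z/height = 1 + (2.23-1)·4.75/6 = 1.973750
θ = twist·z/height = 354°·4.75/6 = 280.2500° = 4.891285 rad
cos θ = 0.177944, sin θ = -0.984041 (intermediates below are computed at full precision and shown rounded to 5 d.p.)
v1: (-4,-3.5) → rotate → (-4.15592,3.31336) → ×s → (-8.20274,6.53975) → (-8.20,6.54)
v2: (-1,-5) → rotate → (-5.09815,0.09432) → ×s → (-10.06247,0.18617) → (-10.06,0.19)
v3: (5,-2.5) → rotate → (-1.57038,-5.36506) → ×s → (-3.09955,-10.58929) → (-3.10,-10.59)
v4: (-0.5,3) → rotate → (2.86315,1.02585) → ×s → (5.65114,2.02477) → (5.65,2.02)
v5: (-3.5,4) → rotate → (3.31336,4.15592) → ×s → (6.53975,8.20274) → (6.54,8.20)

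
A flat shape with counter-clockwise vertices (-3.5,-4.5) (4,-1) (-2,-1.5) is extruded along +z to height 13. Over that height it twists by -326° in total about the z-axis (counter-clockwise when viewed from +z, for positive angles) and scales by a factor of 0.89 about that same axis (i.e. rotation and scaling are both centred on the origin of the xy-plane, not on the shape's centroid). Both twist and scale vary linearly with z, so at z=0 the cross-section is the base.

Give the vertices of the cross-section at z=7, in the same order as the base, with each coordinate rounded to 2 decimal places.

t = z/height = 7/13 = 0.538462
s = 1 + (scale-1)·z/height = 1 + (0.89-1)·7/13 = 0.940769
θ = twist·z/height = -326°·7/13 = -175.5385° = -3.063724 rad
cos θ = -0.996970, sin θ = -0.077790 (intermediates below are computed at full precision and shown rounded to 5 d.p.)
v1: (-3.5,-4.5) → rotate → (3.13934,4.75863) → ×s → (2.95339,4.47677) → (2.95,4.48)
v2: (4,-1) → rotate → (-4.06567,0.68581) → ×s → (-3.82486,0.64519) → (-3.82,0.65)
v3: (-2,-1.5) → rotate → (1.87725,1.65103) → ×s → (1.76606,1.55324) → (1.77,1.55)

Cross-section at z=7: (2.95,4.48) (-3.82,0.65) (1.77,1.55)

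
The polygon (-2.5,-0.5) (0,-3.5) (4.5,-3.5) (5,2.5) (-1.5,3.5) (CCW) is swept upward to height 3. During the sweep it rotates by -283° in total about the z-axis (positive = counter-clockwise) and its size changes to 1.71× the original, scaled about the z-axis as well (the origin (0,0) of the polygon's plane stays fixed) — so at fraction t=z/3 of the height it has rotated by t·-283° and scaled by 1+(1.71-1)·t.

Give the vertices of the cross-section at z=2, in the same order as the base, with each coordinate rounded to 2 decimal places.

t = z/height = 2/3 = 0.666667
s = 1 + (scale-1)·z/height = 1 + (1.71-1)·2/3 = 1.473333
θ = twist·z/height = -283°·2/3 = -188.6667° = -3.292855 rad
cos θ = -0.988582, sin θ = 0.150686 (intermediates below are computed at full precision and shown rounded to 5 d.p.)
v1: (-2.5,-0.5) → rotate → (2.54680,0.11758) → ×s → (3.75228,0.17323) → (3.75,0.17)
v2: (0,-3.5) → rotate → (0.52740,3.46004) → ×s → (0.77704,5.09779) → (0.78,5.10)
v3: (4.5,-3.5) → rotate → (-3.92122,4.13812) → ×s → (-5.77726,6.09683) → (-5.78,6.10)
v4: (5,2.5) → rotate → (-5.31962,-1.71803) → ×s → (-7.83758,-2.53122) → (-7.84,-2.53)
v5: (-1.5,3.5) → rotate → (0.95547,-3.68606) → ×s → (1.40773,-5.43080) → (1.41,-5.43)

Cross-section at z=2: (3.75,0.17) (0.78,5.10) (-5.78,6.10) (-7.84,-2.53) (1.41,-5.43)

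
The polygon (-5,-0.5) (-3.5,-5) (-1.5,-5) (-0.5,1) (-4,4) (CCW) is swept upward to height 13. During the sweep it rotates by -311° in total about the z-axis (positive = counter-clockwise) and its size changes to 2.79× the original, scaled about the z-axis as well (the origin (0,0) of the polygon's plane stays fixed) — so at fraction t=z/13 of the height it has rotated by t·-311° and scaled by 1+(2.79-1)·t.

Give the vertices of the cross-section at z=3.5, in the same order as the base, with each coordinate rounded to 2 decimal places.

t = z/height = 3.5/13 = 0.269231
s = 1 + (scale-1)·z/height = 1 + (2.79-1)·3.5/13 = 1.481923
θ = twist·z/height = -311°·3.5/13 = -83.7308° = -1.461378 rad
cos θ = 0.109201, sin θ = -0.994020 (intermediates below are computed at full precision and shown rounded to 5 d.p.)
v1: (-5,-0.5) → rotate → (-1.04301,4.91550) → ×s → (-1.54566,7.28439) → (-1.55,7.28)
v2: (-3.5,-5) → rotate → (-5.35230,2.93307) → ×s → (-7.93170,4.34658) → (-7.93,4.35)
v3: (-1.5,-5) → rotate → (-5.13390,0.94503) → ×s → (-7.60804,1.40046) → (-7.61,1.40)
v4: (-0.5,1) → rotate → (0.93942,0.60621) → ×s → (1.39215,0.89836) → (1.39,0.90)
v5: (-4,4) → rotate → (3.53928,4.41288) → ×s → (5.24494,6.53955) → (5.24,6.54)

Cross-section at z=3.5: (-1.55,7.28) (-7.93,4.35) (-7.61,1.40) (1.39,0.90) (5.24,6.54)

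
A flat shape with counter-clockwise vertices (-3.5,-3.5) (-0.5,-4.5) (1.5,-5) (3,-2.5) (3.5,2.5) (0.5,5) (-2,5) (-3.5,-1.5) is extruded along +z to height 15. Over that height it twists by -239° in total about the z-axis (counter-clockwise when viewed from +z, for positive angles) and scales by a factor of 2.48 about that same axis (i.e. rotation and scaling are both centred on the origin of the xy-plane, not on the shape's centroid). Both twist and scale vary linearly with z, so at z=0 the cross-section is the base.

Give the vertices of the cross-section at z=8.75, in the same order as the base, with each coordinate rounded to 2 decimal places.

Cross-section at z=8.75: (0.71,9.20) (-4.75,6.97) (-8.18,5.26) (-7.28,-0.10) (-1.92,-7.78) (5.35,-7.68) (8.89,-4.65) (3.13,6.37)

t = z/height = 8.75/15 = 0.583333
s = 1 + (scale-1)·z/height = 1 + (2.48-1)·8.75/15 = 1.863333
θ = twist·z/height = -239°·8.75/15 = -139.4167° = -2.433280 rad
cos θ = -0.759461, sin θ = -0.650553 (intermediates below are computed at full precision and shown rounded to 5 d.p.)
v1: (-3.5,-3.5) → rotate → (0.38118,4.93505) → ×s → (0.71026,9.19564) → (0.71,9.20)
v2: (-0.5,-4.5) → rotate → (-2.54776,3.74285) → ×s → (-4.74733,6.97418) → (-4.75,6.97)
v3: (1.5,-5) → rotate → (-4.39196,2.82147) → ×s → (-8.18368,5.25734) → (-8.18,5.26)
v4: (3,-2.5) → rotate → (-3.90477,-0.05301) → ×s → (-7.27588,-0.09877) → (-7.28,-0.10)
v5: (3.5,2.5) → rotate → (-1.03173,-4.17559) → ×s → (-1.92245,-7.78051) → (-1.92,-7.78)
v6: (0.5,5) → rotate → (2.87304,-4.12258) → ×s → (5.35342,-7.68174) → (5.35,-7.68)
v7: (-2,5) → rotate → (4.77169,-2.49620) → ×s → (8.89124,-4.65125) → (8.89,-4.65)
v8: (-3.5,-1.5) → rotate → (1.68228,3.41613) → ×s → (3.13465,6.36538) → (3.13,6.37)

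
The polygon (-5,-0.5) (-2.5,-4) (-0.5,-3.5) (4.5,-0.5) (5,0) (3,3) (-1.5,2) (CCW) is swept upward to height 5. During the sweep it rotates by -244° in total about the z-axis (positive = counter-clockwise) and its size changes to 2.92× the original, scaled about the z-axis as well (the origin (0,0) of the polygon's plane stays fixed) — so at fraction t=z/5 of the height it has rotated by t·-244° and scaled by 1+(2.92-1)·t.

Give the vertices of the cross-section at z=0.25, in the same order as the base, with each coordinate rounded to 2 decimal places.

t = z/height = 0.25/5 = 0.05
s = 1 + (scale-1)·z/height = 1 + (2.92-1)·0.25/5 = 1.096000
θ = twist·z/height = -244°·0.25/5 = -12.2000° = -0.212930 rad
cos θ = 0.977416, sin θ = -0.211325 (intermediates below are computed at full precision and shown rounded to 5 d.p.)
v1: (-5,-0.5) → rotate → (-4.99274,0.56792) → ×s → (-5.47205,0.62244) → (-5.47,0.62)
v2: (-2.5,-4) → rotate → (-3.28884,-3.38135) → ×s → (-3.60457,-3.70596) → (-3.60,-3.71)
v3: (-0.5,-3.5) → rotate → (-1.22834,-3.31529) → ×s → (-1.34627,-3.63356) → (-1.35,-3.63)
v4: (4.5,-0.5) → rotate → (4.29271,-1.43967) → ×s → (4.70481,-1.57788) → (4.70,-1.58)
v5: (5,0) → rotate → (4.88708,-1.05662) → ×s → (5.35624,-1.15806) → (5.36,-1.16)
v6: (3,3) → rotate → (3.56622,2.29827) → ×s → (3.90858,2.51891) → (3.91,2.52)
v7: (-1.5,2) → rotate → (-1.04347,2.27182) → ×s → (-1.14365,2.48991) → (-1.14,2.49)

Cross-section at z=0.25: (-5.47,0.62) (-3.60,-3.71) (-1.35,-3.63) (4.70,-1.58) (5.36,-1.16) (3.91,2.52) (-1.14,2.49)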